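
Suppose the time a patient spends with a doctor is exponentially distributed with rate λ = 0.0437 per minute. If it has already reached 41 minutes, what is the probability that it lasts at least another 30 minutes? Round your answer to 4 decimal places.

0.2696

By the memoryless property, P(X > 41+30 | X > 41) = P(X > 30).
P(X > 30) = e^(−1.311) ≈ 0.2696.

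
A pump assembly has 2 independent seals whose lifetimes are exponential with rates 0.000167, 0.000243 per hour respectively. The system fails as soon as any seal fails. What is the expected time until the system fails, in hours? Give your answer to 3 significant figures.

The time to first failure is exponential with rate Σλ = 0.000167 + 0.000243 = 0.00041.
E[min] = 1/Σλ = 1/0.00041 = 2439.02 hours.

2440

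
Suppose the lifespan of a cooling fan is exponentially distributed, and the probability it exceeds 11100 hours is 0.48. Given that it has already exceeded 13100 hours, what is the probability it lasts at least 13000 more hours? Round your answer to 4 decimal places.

From e^(−λ·11100) = 0.48, λ = −ln(0.48)/11100 = 0.0000661233.
Memoryless: P(X > 13100+13000 | X > 13100) = P(X > 13000) = e^(−0.0000661233·13000) ≈ 0.4233.

0.4233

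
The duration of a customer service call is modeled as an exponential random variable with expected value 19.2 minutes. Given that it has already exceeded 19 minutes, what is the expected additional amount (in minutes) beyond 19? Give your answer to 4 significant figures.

19.20

The rate is λ = 1/19.2 = 0.0520833 per minute.
By memorylessness, the remaining amount past any threshold is again Exp(λ) with mean 1/λ = 19.2 minutes.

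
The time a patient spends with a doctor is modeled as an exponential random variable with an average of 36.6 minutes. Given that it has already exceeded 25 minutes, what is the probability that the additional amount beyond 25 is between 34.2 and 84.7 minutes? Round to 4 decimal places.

The rate is λ = 1/36.6 = 0.0273224 per minute.
Memoryless: the residual past 25 is again Exp(λ).
P(34.2 < residual < 84.7) = e^(−λ·34.2) − e^(−λ·84.7) = 0.39281 − 0.09884 ≈ 0.2940.

0.2940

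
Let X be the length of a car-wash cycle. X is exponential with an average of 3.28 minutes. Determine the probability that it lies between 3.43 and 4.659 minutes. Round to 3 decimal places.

0.110

The rate is λ = 1/3.28 = 0.304878 per minute.
P(3.43 < X < 4.659) = e^(−λ·3.43) − e^(−λ·4.659) = 0.35143 − 0.24161 ≈ 0.110.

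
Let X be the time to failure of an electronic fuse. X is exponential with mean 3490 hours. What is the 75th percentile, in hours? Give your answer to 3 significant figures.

The rate is λ = 1/3490 = 0.000286533 per hour.
Set 1 − e^(−λt) = 0.75, so t = −ln(0.25)/λ = 1.3863/0.000286533 ≈ 4838.17 hours.

4840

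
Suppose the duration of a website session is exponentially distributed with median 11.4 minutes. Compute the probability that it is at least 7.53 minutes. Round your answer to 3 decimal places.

0.633

For an exponential, median = ln(2)/λ, so λ = ln 2 / 11.4 = 0.0608024 per minute.
P(X > 7.53) = e^(−λ·7.53) = e^(−0.45784) ≈ 0.633.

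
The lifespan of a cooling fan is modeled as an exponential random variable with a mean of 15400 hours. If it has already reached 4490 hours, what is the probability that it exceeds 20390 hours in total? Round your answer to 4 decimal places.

The rate is λ = 1/15400 = 0.0000649351 per hour.
The exponential is memoryless, so the remaining time is again Exp(λ): the condition X > 4490 is irrelevant.
P(X > 15900) = e^(−1.0325) ≈ 0.3561.

0.3561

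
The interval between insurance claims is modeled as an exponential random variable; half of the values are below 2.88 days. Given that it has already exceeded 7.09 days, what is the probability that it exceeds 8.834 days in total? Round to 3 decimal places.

0.657

For an exponential, median = ln(2)/λ, so λ = ln 2 / 2.88 = 0.240676 per day.
The exponential is memoryless, so the remaining time is again Exp(λ): the condition X > 7.09 is irrelevant.
P(X > 1.744) = e^(−0.41974) ≈ 0.657.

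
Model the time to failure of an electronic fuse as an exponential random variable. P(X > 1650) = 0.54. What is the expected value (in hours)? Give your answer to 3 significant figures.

e^(−λ·1650) = 0.54 ⇒ λ = −ln(0.54)/1650 = 0.000373446.
Mean = 1/λ = 2677.76 hours.

2680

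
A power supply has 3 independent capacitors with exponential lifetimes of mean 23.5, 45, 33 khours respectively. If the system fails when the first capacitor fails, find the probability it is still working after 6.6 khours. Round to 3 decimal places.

0.534

The first failure time is exponential with rate Σλ_i = 1/23.5 + 1/45 + 1/33 = 0.0950784 per khour.
P(min > 6.6) = e^(−0.0950784·6.6) = e^(−0.62752) ≈ 0.534.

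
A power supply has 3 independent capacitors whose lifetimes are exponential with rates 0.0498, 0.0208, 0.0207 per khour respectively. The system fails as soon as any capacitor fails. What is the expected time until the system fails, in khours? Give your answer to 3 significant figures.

11.0

The time to first failure is exponential with rate Σλ = 0.0498 + 0.0208 + 0.0207 = 0.0913.
E[min] = 1/Σλ = 1/0.0913 = 10.9529 khours.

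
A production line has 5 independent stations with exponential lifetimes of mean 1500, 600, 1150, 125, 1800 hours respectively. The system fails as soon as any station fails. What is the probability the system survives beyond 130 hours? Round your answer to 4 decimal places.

0.2168

The first failure time is exponential with rate Σλ_i = 1/1500 + 1/600 + 1/1150 + 1/125 + 1/1800 = 0.0117585 per hour.
P(min > 130) = e^(−0.0117585·130) = e^(−1.5286) ≈ 0.2168.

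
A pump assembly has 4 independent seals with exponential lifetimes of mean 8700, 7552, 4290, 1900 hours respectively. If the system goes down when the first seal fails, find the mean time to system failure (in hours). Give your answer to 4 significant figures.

The first failure time is exponential with rate Σλ_i = 1/8700 + 1/7552 + 1/4290 + 1/1900 = 0.00100677 per hour.
E[min] = 1/Σλ = 1/0.00100677 = 993.272 hours.

993.3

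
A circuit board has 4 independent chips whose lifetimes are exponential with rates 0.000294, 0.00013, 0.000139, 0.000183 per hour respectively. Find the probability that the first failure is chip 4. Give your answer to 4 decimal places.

0.2453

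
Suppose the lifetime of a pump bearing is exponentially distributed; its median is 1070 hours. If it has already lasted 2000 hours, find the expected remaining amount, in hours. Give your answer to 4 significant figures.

1544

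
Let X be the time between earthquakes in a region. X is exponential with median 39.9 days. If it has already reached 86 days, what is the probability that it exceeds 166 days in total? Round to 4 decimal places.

0.2491

For an exponential, median = ln(2)/λ, so λ = ln 2 / 39.9 = 0.0173721 per day.
The exponential is memoryless, so the remaining time is again Exp(λ): the condition X > 86 is irrelevant.
P(X > 80) = e^(−1.3898) ≈ 0.2491.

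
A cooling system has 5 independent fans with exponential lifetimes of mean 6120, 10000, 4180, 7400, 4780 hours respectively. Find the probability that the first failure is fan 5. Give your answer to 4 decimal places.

0.2470

Rates: λ_i = 1/mean_i → 0.000163399, 0.0001, 0.000239234, 0.000135135, 0.000209205; Σλ = 0.000846973.
P(fan 5 first) = λ_5/Σλ = 0.000209205/0.000846973 ≈ 0.2470.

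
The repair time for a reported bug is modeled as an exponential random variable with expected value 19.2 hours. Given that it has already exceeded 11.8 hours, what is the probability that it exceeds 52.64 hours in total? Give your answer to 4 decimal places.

The rate is λ = 1/19.2 = 0.0520833 per hour.
The exponential is memoryless, so the remaining time is again Exp(λ): the condition X > 11.8 is irrelevant.
P(X > 40.84) = e^(−2.1271) ≈ 0.1192.

0.1192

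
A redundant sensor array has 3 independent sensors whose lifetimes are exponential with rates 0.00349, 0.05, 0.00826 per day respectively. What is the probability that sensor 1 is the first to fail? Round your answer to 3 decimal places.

0.057

The time to first failure is exponential with rate Σλ = 0.00349 + 0.05 + 0.00826 = 0.06175.
P(sensor 1 first) = λ_1/Σλ = 0.00349/0.06175 ≈ 0.057.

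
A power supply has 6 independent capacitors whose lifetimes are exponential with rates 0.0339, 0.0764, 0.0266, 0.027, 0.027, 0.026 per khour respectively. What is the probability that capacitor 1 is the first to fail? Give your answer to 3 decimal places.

0.156

The time to first failure is exponential with rate Σλ = 0.0339 + 0.0764 + 0.0266 + 0.027 + 0.027 + 0.026 = 0.2169.
P(capacitor 1 first) = λ_1/Σλ = 0.0339/0.2169 ≈ 0.156.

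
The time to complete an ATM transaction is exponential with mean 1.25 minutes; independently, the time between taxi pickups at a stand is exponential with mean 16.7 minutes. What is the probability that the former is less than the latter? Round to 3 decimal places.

0.930

λ_1 = 1/1.25 = 0.8, λ_2 = 1/16.7 = 0.0598802.
For independent exponentials, P(the former < the latter) = λ_1/(λ_1+λ_2) = 0.8/0.85988 ≈ 0.930.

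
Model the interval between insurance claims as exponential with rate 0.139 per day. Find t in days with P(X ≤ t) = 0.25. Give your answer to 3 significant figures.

2.07

Set 1 − e^(−λt) = 0.25, so t = −ln(0.75)/λ = 0.28768/0.139 ≈ 2.06966 days.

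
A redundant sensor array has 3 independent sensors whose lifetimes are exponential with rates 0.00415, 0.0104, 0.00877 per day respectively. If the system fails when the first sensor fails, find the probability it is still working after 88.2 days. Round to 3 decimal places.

The time to first failure is exponential with rate Σλ = 0.00415 + 0.0104 + 0.00877 = 0.02332.
P(min > 88.2) = e^(−0.02332·88.2) = e^(−2.0568) ≈ 0.128.

0.128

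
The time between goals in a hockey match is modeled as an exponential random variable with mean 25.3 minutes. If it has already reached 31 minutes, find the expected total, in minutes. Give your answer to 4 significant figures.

56.30

The rate is λ = 1/25.3 = 0.0395257 per minute.
By memorylessness, E[X | X > 31] = 31 + 1/λ = 31 + 25.3 = 56.3 minutes.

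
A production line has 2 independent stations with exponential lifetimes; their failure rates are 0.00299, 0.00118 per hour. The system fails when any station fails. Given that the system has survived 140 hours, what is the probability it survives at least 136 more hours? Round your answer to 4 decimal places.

0.5672

Time to first failure ~ Exp(Σλ) with Σλ = 0.00417.
By memorylessness, P(T > 140+136 | T > 140) = P(T > 136) = e^(−0.00417·136) ≈ 0.5672.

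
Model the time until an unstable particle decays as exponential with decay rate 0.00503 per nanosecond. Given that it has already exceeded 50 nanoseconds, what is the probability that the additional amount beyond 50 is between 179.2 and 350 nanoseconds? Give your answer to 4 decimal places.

0.2341

Memoryless: the residual past 50 is again Exp(λ).
P(179.2 < residual < 350) = e^(−λ·179.2) − e^(−λ·350) = 0.40601 − 0.17196 ≈ 0.2341.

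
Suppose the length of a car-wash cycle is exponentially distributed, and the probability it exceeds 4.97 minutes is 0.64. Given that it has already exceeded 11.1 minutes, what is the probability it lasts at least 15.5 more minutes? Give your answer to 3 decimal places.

0.249

From e^(−λ·4.97) = 0.64, λ = −ln(0.64)/4.97 = 0.0897962.
Memoryless: P(X > 11.1+15.5 | X > 11.1) = P(X > 15.5) = e^(−0.0897962·15.5) ≈ 0.249.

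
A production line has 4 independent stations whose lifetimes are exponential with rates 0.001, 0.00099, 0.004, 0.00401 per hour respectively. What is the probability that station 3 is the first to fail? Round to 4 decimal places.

0.4000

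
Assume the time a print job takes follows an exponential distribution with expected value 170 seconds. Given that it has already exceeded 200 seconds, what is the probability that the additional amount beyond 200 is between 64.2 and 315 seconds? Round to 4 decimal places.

0.5287

The rate is λ = 1/170 = 0.00588235 per second.
Memoryless: the residual past 200 is again Exp(λ).
P(64.2 < residual < 315) = e^(−λ·64.2) − e^(−λ·315) = 0.68547 − 0.15678 ≈ 0.5287.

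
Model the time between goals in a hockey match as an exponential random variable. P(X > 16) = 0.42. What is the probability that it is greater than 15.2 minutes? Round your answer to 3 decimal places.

0.439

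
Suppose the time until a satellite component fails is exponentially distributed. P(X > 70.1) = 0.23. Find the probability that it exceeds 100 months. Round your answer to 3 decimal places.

0.123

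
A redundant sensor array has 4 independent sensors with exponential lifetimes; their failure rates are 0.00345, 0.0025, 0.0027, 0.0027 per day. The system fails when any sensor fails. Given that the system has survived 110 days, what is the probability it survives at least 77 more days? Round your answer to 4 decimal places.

Time to first failure ~ Exp(Σλ) with Σλ = 0.01135.
By memorylessness, P(T > 110+77 | T > 110) = P(T > 77) = e^(−0.01135·77) ≈ 0.4173.

0.4173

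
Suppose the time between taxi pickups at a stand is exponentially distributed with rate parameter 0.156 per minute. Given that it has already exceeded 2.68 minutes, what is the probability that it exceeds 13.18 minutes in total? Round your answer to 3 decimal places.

By the memoryless property, P(X > 2.68+10.5 | X > 2.68) = P(X > 10.5).
P(X > 10.5) = e^(−1.638) ≈ 0.194.

0.194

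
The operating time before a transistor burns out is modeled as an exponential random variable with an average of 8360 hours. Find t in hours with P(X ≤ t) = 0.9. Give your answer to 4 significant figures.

The rate is λ = 1/8360 = 0.000119617 per hour.
Set 1 − e^(−λt) = 0.9, so t = −ln(0.1)/λ = 2.3026/0.000119617 ≈ 19249.6 hours.

19250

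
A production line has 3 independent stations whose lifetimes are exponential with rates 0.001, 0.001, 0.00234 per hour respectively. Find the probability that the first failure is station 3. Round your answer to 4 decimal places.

The time to first failure is exponential with rate Σλ = 0.001 + 0.001 + 0.00234 = 0.00434.
P(station 3 first) = λ_3/Σλ = 0.00234/0.00434 ≈ 0.5392.

0.5392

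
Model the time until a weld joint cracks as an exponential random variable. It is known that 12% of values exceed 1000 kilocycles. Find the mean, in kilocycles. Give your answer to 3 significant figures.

472

e^(−λ·1000) = 0.12 ⇒ λ = −ln(0.12)/1000 = 0.00212026.
Mean = 1/λ = 471.639 kilocycles.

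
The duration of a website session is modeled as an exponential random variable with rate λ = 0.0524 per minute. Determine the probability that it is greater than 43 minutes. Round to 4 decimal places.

P(X > 43) = e^(−λ·43) = e^(−2.2532) ≈ 0.1051.

0.1051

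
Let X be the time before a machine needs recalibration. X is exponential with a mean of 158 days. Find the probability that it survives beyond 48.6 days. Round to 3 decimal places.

0.735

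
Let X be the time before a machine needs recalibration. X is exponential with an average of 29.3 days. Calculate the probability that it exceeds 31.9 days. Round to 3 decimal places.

0.337

The rate is λ = 1/29.3 = 0.0341297 per day.
P(X > 31.9) = e^(−λ·31.9) = e^(−1.0887) ≈ 0.337.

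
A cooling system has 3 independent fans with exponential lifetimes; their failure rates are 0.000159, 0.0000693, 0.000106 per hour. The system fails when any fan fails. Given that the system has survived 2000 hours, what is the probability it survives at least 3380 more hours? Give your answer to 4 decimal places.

0.3231

Time to first failure ~ Exp(Σλ) with Σλ = 0.0003343.
By memorylessness, P(T > 2000+3380 | T > 2000) = P(T > 3380) = e^(−0.0003343·3380) ≈ 0.3231.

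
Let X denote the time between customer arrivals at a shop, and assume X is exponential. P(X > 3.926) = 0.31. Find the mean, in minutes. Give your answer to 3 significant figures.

e^(−λ·3.926) = 0.31 ⇒ λ = −ln(0.31)/3.926 = 0.298315.
Mean = 1/λ = 3.35217 minutes.

3.35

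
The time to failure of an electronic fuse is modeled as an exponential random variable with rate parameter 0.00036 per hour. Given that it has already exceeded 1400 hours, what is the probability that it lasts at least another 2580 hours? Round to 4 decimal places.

0.3950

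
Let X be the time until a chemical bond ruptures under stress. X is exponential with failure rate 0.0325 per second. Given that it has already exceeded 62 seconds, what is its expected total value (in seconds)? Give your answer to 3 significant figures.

92.8

By memorylessness, E[X | X > 62] = 62 + 1/λ = 62 + 30.7692 = 92.7692 seconds.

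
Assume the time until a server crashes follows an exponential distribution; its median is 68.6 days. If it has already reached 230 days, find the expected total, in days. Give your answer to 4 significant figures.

For an exponential, median = ln(2)/λ, so λ = ln 2 / 68.6 = 0.0101042 per day.
By memorylessness, E[X | X > 230] = 230 + 1/λ = 230 + 98.9689 = 328.969 days.

329.0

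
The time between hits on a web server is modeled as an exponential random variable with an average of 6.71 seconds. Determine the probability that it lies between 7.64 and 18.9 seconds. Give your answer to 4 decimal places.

The rate is λ = 1/6.71 = 0.149031 per second.
P(7.64 < X < 18.9) = e^(−λ·7.64) − e^(−λ·18.9) = 0.32027 − 0.05980 ≈ 0.2605.

0.2605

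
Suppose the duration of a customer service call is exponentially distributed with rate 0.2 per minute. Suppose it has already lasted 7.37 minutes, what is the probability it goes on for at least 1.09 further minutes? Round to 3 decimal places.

By the memoryless property, P(X > 7.37+1.09 | X > 7.37) = P(X > 1.09).
P(X > 1.09) = e^(−0.218) ≈ 0.804.

0.804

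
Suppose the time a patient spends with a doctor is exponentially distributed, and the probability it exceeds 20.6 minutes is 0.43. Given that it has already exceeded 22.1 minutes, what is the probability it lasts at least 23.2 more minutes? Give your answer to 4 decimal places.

From e^(−λ·20.6) = 0.43, λ = −ln(0.43)/20.6 = 0.0409694.
Memoryless: P(X > 22.1+23.2 | X > 22.1) = P(X > 23.2) = e^(−0.0409694·23.2) ≈ 0.3866.

0.3866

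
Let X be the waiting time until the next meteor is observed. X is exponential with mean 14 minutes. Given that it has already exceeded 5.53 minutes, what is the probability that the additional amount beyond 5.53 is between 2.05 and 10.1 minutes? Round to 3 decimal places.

The rate is λ = 1/14 = 0.0714286 per minute.
Memoryless: the residual past 5.53 is again Exp(λ).
P(2.05 < residual < 10.1) = e^(−λ·2.05) − e^(−λ·10.1) = 0.86379 − 0.48606 ≈ 0.378.

0.378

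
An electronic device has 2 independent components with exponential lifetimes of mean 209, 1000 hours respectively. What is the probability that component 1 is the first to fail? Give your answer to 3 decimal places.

Rates: λ_i = 1/mean_i → 0.00478469, 0.001; Σλ = 0.00578469.
P(component 1 first) = λ_1/Σλ = 0.00478469/0.00578469 ≈ 0.827.

0.827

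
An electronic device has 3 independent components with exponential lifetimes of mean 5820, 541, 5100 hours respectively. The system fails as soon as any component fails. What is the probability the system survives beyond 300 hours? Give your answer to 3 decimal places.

0.514

The first failure time is exponential with rate Σλ_i = 1/5820 + 1/541 + 1/5100 = 0.00221633 per hour.
P(min > 300) = e^(−0.00221633·300) = e^(−0.6649) ≈ 0.514.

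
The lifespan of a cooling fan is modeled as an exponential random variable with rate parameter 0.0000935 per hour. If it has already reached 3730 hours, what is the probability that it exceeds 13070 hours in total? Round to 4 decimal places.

By the memoryless property, P(X > 3730+9340 | X > 3730) = P(X > 9340).
P(X > 9340) = e^(−0.87329) ≈ 0.4176.

0.4176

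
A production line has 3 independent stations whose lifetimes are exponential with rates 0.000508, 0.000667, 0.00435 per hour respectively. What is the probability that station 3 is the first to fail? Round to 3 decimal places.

The time to first failure is exponential with rate Σλ = 0.000508 + 0.000667 + 0.00435 = 0.005525.
P(station 3 first) = λ_3/Σλ = 0.00435/0.005525 ≈ 0.787.

0.787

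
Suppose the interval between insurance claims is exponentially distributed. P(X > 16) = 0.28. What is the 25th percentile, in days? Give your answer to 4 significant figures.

e^(−λ·16) = 0.28 ⇒ λ = −ln(0.28)/16 = 0.0795604.
25th percentile: 1 − e^(−λt) = 0.25, t = −ln(0.75)/λ = 3.6159 days.

3.616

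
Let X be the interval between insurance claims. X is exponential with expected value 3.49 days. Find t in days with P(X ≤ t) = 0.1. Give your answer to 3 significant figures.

The rate is λ = 1/3.49 = 0.286533 per day.
Set 1 − e^(−λt) = 0.1, so t = −ln(0.9)/λ = 0.10536/0.286533 ≈ 0.367708 days.

0.368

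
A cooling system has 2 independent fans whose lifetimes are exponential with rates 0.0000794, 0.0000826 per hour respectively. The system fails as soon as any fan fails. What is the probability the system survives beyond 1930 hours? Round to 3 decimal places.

0.731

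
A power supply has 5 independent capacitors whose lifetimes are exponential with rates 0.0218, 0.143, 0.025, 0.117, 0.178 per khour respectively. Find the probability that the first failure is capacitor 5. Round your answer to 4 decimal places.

The time to first failure is exponential with rate Σλ = 0.0218 + 0.143 + 0.025 + 0.117 + 0.178 = 0.4848.
P(capacitor 5 first) = λ_5/Σλ = 0.178/0.4848 ≈ 0.3672.

0.3672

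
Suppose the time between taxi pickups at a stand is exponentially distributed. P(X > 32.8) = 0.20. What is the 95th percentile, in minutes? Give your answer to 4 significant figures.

e^(−λ·32.8) = 0.20 ⇒ λ = −ln(0.20)/32.8 = 0.0490682.
95th percentile: 1 − e^(−λt) = 0.95, t = −ln(0.05)/λ = 61.0524 minutes.

61.05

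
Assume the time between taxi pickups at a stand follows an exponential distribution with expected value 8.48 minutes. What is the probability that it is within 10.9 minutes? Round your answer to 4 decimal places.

0.7235

The rate is λ = 1/8.48 = 0.117925 per minute.
P(X ≤ 10.9) = 1 − e^(−λ·10.9) = 1 − e^(−1.2854) ≈ 0.7235.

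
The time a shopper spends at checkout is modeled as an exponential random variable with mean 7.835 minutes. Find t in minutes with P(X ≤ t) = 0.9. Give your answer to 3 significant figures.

18.0

The rate is λ = 1/7.835 = 0.127632 per minute.
Set 1 − e^(−λt) = 0.9, so t = −ln(0.1)/λ = 2.3026/0.127632 ≈ 18.0408 minutes.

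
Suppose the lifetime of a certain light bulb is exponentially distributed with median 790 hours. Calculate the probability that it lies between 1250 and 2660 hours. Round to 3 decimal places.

For an exponential, median = ln(2)/λ, so λ = ln 2 / 790 = 0.000877401 per hour.
P(1250 < X < 2660) = e^(−λ·1250) − e^(−λ·2660) = 0.33395 − 0.09692 ≈ 0.237.

0.237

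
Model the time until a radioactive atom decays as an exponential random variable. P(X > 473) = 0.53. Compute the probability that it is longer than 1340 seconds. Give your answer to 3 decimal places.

0.166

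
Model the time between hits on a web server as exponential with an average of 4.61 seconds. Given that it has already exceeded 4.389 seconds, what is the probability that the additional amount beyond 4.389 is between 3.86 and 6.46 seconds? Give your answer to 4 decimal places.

0.1866

The rate is λ = 1/4.61 = 0.21692 per second.
Memoryless: the residual past 4.389 is again Exp(λ).
P(3.86 < residual < 6.46) = e^(−λ·3.86) − e^(−λ·6.46) = 0.43287 − 0.24628 ≈ 0.1866.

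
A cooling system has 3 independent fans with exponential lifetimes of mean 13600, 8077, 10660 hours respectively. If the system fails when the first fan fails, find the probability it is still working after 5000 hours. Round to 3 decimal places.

The first failure time is exponential with rate Σλ_i = 1/13600 + 1/8077 + 1/10660 = 0.000291146 per hour.
P(min > 5000) = e^(−0.000291146·5000) = e^(−1.4557) ≈ 0.233.

0.233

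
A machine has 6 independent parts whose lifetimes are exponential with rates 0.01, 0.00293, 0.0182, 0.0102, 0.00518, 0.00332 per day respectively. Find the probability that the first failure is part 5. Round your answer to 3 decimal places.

The time to first failure is exponential with rate Σλ = 0.01 + 0.00293 + 0.0182 + 0.0102 + 0.00518 + 0.00332 = 0.04983.
P(part 5 first) = λ_5/Σλ = 0.00518/0.04983 ≈ 0.104.

0.104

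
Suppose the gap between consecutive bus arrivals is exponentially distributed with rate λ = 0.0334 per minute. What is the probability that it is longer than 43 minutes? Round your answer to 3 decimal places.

P(X > 43) = e^(−λ·43) = e^(−1.4362) ≈ 0.238.

0.238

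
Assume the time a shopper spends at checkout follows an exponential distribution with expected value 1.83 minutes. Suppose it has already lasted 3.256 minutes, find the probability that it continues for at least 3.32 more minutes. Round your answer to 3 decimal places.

0.163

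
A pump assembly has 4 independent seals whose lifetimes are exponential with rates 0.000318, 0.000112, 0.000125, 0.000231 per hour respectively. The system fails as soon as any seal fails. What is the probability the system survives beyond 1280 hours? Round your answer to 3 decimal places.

0.366

The time to first failure is exponential with rate Σλ = 0.000318 + 0.000112 + 0.000125 + 0.000231 = 0.000786.
P(min > 1280) = e^(−0.000786·1280) = e^(−1.0061) ≈ 0.366.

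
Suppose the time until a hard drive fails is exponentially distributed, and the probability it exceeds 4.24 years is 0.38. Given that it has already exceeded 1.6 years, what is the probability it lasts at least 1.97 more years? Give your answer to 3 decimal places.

0.638

From e^(−λ·4.24) = 0.38, λ = −ln(0.38)/4.24 = 0.228204.
Memoryless: P(X > 1.6+1.97 | X > 1.6) = P(X > 1.97) = e^(−0.228204·1.97) ≈ 0.638.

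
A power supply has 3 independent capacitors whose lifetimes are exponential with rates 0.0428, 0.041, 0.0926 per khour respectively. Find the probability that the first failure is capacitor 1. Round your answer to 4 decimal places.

0.2426

The time to first failure is exponential with rate Σλ = 0.0428 + 0.041 + 0.0926 = 0.1764.
P(capacitor 1 first) = λ_1/Σλ = 0.0428/0.1764 ≈ 0.2426.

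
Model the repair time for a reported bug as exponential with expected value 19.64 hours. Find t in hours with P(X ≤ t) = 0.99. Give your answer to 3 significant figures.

The rate is λ = 1/19.64 = 0.0509165 per hour.
Set 1 − e^(−λt) = 0.99, so t = −ln(0.01)/λ = 4.6052/0.0509165 ≈ 90.4455 hours.

90.4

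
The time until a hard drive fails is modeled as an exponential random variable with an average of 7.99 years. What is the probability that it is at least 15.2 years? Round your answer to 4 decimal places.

The rate is λ = 1/7.99 = 0.125156 per year.
P(X > 15.2) = e^(−λ·15.2) = e^(−1.9024) ≈ 0.1492.

0.1492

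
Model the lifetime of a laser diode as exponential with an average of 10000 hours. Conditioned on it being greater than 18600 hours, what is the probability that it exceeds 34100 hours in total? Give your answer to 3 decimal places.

0.212

The rate is λ = 1/10000 = 0.0001 per hour.
By the memoryless property, P(X > 18600+15500 | X > 18600) = P(X > 15500).
P(X > 15500) = e^(−1.55) ≈ 0.212.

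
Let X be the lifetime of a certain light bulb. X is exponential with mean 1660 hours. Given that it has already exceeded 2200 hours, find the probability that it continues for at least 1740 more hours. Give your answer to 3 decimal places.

The rate is λ = 1/1660 = 0.00060241 per hour.
The exponential is memoryless, so the remaining time is again Exp(λ): the condition X > 2200 is irrelevant.
P(X > 1740) = e^(−1.0482) ≈ 0.351.

0.351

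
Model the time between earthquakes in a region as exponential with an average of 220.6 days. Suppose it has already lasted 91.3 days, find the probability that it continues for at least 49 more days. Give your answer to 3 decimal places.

0.801

The rate is λ = 1/220.6 = 0.00453309 per day.
P(X > s+t | X > s) = e^(−λ(s+t))/e^(−λs) = e^(−λt), independent of s = 91.3.
P(X > 49) = e^(−0.22212) ≈ 0.801.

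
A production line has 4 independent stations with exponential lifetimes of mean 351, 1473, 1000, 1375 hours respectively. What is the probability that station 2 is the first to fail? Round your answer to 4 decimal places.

0.1292

Rates: λ_i = 1/mean_i → 0.002849, 0.000678887, 0.001, 0.000727273; Σλ = 0.00525516.
P(station 2 first) = λ_2/Σλ = 0.000678887/0.00525516 ≈ 0.1292.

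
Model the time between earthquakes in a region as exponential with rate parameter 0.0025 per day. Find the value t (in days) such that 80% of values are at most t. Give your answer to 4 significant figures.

Set 1 − e^(−λt) = 0.8, so t = −ln(0.2)/λ = 1.6094/0.0025 ≈ 643.775 days.

643.8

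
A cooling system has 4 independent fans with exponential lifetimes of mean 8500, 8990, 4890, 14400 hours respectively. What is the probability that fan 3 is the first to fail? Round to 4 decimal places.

Rates: λ_i = 1/mean_i → 0.000117647, 0.000111235, 0.000204499, 0.0000694444; Σλ = 0.000502825.
P(fan 3 first) = λ_3/Σλ = 0.000204499/0.000502825 ≈ 0.4067.

0.4067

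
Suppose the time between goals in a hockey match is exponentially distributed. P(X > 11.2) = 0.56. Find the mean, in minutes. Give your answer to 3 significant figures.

19.3

e^(−λ·11.2) = 0.56 ⇒ λ = −ln(0.56)/11.2 = 0.0517695.
Mean = 1/λ = 19.3164 minutes.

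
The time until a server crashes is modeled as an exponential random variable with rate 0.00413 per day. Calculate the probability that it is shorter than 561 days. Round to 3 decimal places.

0.901

P(X ≤ 561) = 1 − e^(−λ·561) = 1 − e^(−2.3169) ≈ 0.901.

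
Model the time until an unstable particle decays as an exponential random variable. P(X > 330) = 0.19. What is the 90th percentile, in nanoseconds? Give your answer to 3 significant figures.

e^(−λ·330) = 0.19 ⇒ λ = −ln(0.19)/330 = 0.00503252.
90th percentile: 1 − e^(−λt) = 0.9, t = −ln(0.1)/λ = 457.541 nanoseconds.

458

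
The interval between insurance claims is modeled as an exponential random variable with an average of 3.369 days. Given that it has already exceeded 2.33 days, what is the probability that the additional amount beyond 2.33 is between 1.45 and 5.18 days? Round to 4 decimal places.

0.4353

The rate is λ = 1/3.369 = 0.296824 per day.
Memoryless: the residual past 2.33 is again Exp(λ).
P(1.45 < residual < 5.18) = e^(−λ·1.45) − e^(−λ·5.18) = 0.65025 − 0.21491 ≈ 0.4353.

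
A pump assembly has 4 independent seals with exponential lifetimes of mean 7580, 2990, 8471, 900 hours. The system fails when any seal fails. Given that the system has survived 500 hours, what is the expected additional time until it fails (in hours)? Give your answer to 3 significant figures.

590

First-failure rate Σλ = 1/7580 + 1/2990 + 1/8471 + 1/900 = 0.00169554.
By memorylessness the expected residual is 1/Σλ = 589.784 hours, regardless of the 500 already elapsed.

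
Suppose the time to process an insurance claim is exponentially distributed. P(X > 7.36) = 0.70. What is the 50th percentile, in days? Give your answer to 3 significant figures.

14.3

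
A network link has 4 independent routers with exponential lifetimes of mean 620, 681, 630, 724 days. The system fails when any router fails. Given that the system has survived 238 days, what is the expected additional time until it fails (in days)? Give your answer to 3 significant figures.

First-failure rate Σλ = 1/620 + 1/681 + 1/630 + 1/724 = 0.00604985.
By memorylessness the expected residual is 1/Σλ = 165.293 days, regardless of the 238 already elapsed.

165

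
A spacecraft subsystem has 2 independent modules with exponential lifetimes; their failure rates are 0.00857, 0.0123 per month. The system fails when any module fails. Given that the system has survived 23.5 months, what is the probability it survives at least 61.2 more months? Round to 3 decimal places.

0.279

Time to first failure ~ Exp(Σλ) with Σλ = 0.02087.
By memorylessness, P(T > 23.5+61.2 | T > 23.5) = P(T > 61.2) = e^(−0.02087·61.2) ≈ 0.279.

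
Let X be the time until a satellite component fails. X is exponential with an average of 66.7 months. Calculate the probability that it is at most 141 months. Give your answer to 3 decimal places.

0.879

The rate is λ = 1/66.7 = 0.0149925 per month.
P(X ≤ 141) = 1 − e^(−λ·141) = 1 − e^(−2.1139) ≈ 0.879.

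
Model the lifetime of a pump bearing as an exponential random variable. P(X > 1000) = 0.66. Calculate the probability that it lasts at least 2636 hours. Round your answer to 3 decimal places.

0.334

e^(−λ·1000) = 0.66 ⇒ λ = −ln(0.66)/1000 = 0.000415515.
P(X > 2636) = e^(−0.000415515·2636) = e^(−1.0953) ≈ 0.334.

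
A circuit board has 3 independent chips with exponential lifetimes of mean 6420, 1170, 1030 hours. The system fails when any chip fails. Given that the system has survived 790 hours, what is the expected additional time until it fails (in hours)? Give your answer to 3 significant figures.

First-failure rate Σλ = 1/6420 + 1/1170 + 1/1030 = 0.00198134.
By memorylessness the expected residual is 1/Σλ = 504.709 hours, regardless of the 790 already elapsed.

505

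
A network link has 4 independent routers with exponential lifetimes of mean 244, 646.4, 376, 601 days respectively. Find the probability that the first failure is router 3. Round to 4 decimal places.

0.2668

Rates: λ_i = 1/mean_i → 0.00409836, 0.00154703, 0.00265957, 0.00166389; Σλ = 0.00996886.
P(router 3 first) = λ_3/Σλ = 0.00265957/0.00996886 ≈ 0.2668.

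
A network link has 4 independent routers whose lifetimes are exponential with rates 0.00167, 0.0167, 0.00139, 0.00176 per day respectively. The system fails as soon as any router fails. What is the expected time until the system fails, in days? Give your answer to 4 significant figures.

46.47

The time to first failure is exponential with rate Σλ = 0.00167 + 0.0167 + 0.00139 + 0.00176 = 0.02152.
E[min] = 1/Σλ = 1/0.02152 = 46.4684 days.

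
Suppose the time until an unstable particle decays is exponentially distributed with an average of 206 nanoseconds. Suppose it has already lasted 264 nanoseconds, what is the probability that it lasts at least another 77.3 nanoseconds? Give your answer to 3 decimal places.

0.687

The rate is λ = 1/206 = 0.00485437 per nanosecond.
P(X > s+t | X > s) = e^(−λ(s+t))/e^(−λs) = e^(−λt), independent of s = 264.
P(X > 77.3) = e^(−0.37524) ≈ 0.687.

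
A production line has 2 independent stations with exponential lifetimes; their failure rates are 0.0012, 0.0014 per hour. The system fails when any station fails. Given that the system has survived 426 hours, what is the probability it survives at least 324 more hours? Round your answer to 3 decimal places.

Time to first failure ~ Exp(Σλ) with Σλ = 0.0026.
By memorylessness, P(T > 426+324 | T > 426) = P(T > 324) = e^(−0.0026·324) ≈ 0.431.

0.431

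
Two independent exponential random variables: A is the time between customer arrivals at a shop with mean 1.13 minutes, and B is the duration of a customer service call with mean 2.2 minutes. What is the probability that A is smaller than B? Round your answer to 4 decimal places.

0.6607

λ_1 = 1/1.13 = 0.884956, λ_2 = 1/2.2 = 0.454545.
For independent exponentials, P(A < B) = λ_1/(λ_1+λ_2) = 0.884956/1.3395 ≈ 0.6607.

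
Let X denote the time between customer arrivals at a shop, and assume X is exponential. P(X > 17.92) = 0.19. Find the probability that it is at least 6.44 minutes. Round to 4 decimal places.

0.5506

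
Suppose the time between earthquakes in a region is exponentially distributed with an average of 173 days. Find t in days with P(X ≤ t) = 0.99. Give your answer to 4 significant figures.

The rate is λ = 1/173 = 0.00578035 per day.
Set 1 − e^(−λt) = 0.99, so t = −ln(0.01)/λ = 4.6052/0.00578035 ≈ 796.694 days.

796.7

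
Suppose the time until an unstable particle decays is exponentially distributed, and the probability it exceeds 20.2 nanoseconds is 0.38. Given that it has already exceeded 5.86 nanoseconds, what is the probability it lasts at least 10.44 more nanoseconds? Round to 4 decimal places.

From e^(−λ·20.2) = 0.38, λ = −ln(0.38)/20.2 = 0.0479002.
Memoryless: P(X > 5.86+10.44 | X > 5.86) = P(X > 10.44) = e^(−0.0479002·10.44) ≈ 0.6065.

0.6065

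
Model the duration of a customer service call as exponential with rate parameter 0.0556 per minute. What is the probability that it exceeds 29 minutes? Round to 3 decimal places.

0.199

P(X > 29) = e^(−λ·29) = e^(−1.6124) ≈ 0.199.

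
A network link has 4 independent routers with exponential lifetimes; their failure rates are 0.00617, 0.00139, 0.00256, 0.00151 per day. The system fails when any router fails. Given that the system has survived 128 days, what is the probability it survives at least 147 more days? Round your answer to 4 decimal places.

0.1809

Time to first failure ~ Exp(Σλ) with Σλ = 0.01163.
By memorylessness, P(T > 128+147 | T > 128) = P(T > 147) = e^(−0.01163·147) ≈ 0.1809.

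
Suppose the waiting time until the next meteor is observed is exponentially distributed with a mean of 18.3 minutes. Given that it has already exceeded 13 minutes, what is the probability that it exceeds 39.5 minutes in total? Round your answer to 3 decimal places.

0.235

The rate is λ = 1/18.3 = 0.0546448 per minute.
The exponential is memoryless, so the remaining time is again Exp(λ): the condition X > 13 is irrelevant.
P(X > 26.5) = e^(−1.4481) ≈ 0.235.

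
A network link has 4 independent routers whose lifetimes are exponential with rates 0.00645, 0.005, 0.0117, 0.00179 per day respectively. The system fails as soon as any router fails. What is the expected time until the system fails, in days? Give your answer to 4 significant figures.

The time to first failure is exponential with rate Σλ = 0.00645 + 0.005 + 0.0117 + 0.00179 = 0.02494.
E[min] = 1/Σλ = 1/0.02494 = 40.0962 days.

40.10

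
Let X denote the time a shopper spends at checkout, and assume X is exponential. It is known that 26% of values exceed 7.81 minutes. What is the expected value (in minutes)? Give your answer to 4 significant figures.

e^(−λ·7.81) = 0.26 ⇒ λ = −ln(0.26)/7.81 = 0.172481.
Mean = 1/λ = 5.79775 minutes.

5.798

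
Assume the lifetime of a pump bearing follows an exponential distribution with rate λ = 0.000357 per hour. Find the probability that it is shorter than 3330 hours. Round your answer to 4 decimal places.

P(X ≤ 3330) = 1 − e^(−λ·3330) = 1 − e^(−1.1888) ≈ 0.6954.

0.6954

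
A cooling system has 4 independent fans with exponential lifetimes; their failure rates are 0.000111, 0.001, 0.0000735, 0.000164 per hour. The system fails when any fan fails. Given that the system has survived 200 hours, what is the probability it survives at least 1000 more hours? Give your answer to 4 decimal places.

0.2596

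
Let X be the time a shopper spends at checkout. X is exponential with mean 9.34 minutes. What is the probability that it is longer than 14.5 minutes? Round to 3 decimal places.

0.212

The rate is λ = 1/9.34 = 0.107066 per minute.
P(X > 14.5) = e^(−λ·14.5) = e^(−1.5525) ≈ 0.212.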